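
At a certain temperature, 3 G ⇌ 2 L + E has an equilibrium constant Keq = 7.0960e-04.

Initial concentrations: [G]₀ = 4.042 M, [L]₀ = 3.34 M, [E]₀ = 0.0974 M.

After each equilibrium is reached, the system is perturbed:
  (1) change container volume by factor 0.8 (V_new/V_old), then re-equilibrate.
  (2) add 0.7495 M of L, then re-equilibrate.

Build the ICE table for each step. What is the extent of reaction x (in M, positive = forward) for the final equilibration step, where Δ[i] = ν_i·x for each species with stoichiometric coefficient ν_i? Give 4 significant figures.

Q₀ = 0.01645 vs Keq = 7.0960e-04 ⇒ Q>K, reverse
Step 1:
                    G           L           E
  init          4.042        3.34      0.0974
  Δ             0.275     -0.1833    -0.09167
  eq            4.317       3.157    0.005729
  solve Keq expr → x = -0.09167; check Q = 7.0960e-04
Then change container volume by factor 0.8 (V_new/V_old).
Step 2:
                    G           L           E
  init          5.396       3.946    0.007162
  Δ                 0           0           0
  eq            5.396       3.946    0.007162
  solve Keq expr → x = 0; check Q = 7.0960e-04
Then add 0.7495 M of L.
Step 3:
                    G           L           E
  init          5.396       4.695    0.007162
  Δ          0.006232   -0.004155   -0.002077
  eq            5.402       4.691    0.005084
  solve Keq expr → x = -0.002077; check Q = 7.0960e-04

x = -0.002077 M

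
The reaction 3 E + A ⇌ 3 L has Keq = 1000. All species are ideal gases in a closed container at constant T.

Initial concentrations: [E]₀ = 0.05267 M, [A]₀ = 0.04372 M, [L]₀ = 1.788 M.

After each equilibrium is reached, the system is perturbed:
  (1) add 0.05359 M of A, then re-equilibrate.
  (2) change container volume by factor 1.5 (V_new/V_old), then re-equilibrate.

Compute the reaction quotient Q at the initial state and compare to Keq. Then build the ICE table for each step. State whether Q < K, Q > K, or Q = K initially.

Q₀ = 8.9481e+05 vs Keq = 1000 ⇒ Q>K, reverse
Step 1:
                  E         A         L
  Initial   0.05267   0.04372     1.788
  Change     0.2522   0.08408   -0.2522
  Equil      0.3049    0.1278     1.536
  solve Keq expr → x = -0.08408; check Q = 1000
Then add 0.05359 M of A.
Step 2:
                  E         A         L
  Initial    0.3049    0.1814     1.536
  Change   -0.02487 -0.008289   0.02487
  Equil        0.28    0.1731     1.561
  solve Keq expr → x = 0.008289; check Q = 1000
Then change container volume by factor 1.5 (V_new/V_old).
Step 3:
                  E         A         L
  Initial    0.1867    0.1154      1.04
  Change     0.0193  0.006432   -0.0193
  Equil       0.206    0.1218     1.021
  solve Keq expr → x = -0.006432; check Q = 1000

Q₀ = 8.9481e+05; Q > K (proceeds reverse)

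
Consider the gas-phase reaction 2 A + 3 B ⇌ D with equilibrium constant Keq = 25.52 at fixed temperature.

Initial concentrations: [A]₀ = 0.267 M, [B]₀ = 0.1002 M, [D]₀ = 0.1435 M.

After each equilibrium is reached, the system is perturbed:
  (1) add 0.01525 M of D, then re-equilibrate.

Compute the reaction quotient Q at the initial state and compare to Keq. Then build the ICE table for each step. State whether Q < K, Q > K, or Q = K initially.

Q₀ = 2001 vs Keq = 25.52 ⇒ Q>K, reverse
Step 1:
                  A         B         D
  Initial     0.267    0.1002    0.1435
  Change     0.1197    0.1796  -0.05987
  Equil      0.3867    0.2798   0.08363
  solve Keq expr → x = -0.05987; check Q = 25.52
Then add 0.01525 M of D.
Step 2:
                  A         B         D
  Initial    0.3867    0.2798   0.09888
  Change   0.006423  0.009634 -0.003211
  Equil      0.3932    0.2895   0.09567
  solve Keq expr → x = -0.003211; check Q = 25.52

Q₀ = 2001; Q > K (proceeds reverse)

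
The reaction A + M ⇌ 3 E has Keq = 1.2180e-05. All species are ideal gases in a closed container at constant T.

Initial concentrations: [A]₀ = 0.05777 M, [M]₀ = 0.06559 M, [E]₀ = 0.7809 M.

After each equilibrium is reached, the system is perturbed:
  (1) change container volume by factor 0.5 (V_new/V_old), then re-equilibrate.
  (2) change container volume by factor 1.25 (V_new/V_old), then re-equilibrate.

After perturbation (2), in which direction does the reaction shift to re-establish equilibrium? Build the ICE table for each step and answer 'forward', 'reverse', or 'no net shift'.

Q₀ = 125.7 vs Keq = 1.2180e-05 ⇒ Q>K, reverse
Step 1:
                  A         M         E
  Initial   0.05777   0.06559    0.7809
  Change     0.2567    0.2567   -0.7702
  Equil      0.3145    0.3223   0.01073
  solve Keq expr → x = -0.2567; check Q = 1.2180e-05
Then change container volume by factor 0.5 (V_new/V_old).
Step 2:
                  A         M         E
  Initial     0.629    0.6446   0.02146
  Change   0.001467  0.001467   -0.0044
  Equil      0.6305    0.6461   0.01706
  solve Keq expr → x = -0.001467; check Q = 1.2180e-05
Then change container volume by factor 1.25 (V_new/V_old).
Step 3:
                  A         M         E
  Initial    0.5044    0.5169   0.01364
  Change  -3.4896e-04 -3.4896e-04  0.001047
  Equil       0.504    0.5165   0.01469
  solve Keq expr → x = 3.4896e-04; check Q = 1.2180e-05

Direction: forward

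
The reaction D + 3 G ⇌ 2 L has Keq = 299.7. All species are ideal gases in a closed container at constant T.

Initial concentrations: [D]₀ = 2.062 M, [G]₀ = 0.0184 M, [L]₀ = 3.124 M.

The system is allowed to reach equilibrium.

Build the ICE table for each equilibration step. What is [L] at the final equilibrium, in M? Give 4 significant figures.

Q₀ = 7.5977e+05 vs Keq = 299.7 ⇒ Q>K, reverse
Step 1:
                    D           G           L
  Initial       2.062      0.0184       3.124
  Change      0.07389      0.2217     -0.1478
  Equil         2.136      0.2401       2.976
  solve Keq expr → x = -0.07389; check Q = 299.7

[L]_eq = 2.976 M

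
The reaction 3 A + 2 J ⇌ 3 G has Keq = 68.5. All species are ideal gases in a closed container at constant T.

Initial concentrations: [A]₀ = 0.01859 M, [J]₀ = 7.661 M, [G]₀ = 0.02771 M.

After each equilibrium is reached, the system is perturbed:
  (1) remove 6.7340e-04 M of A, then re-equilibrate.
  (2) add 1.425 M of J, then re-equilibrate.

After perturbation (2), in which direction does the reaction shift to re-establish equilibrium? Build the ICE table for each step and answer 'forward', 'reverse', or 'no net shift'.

Direction: forward

Q₀ = 0.05643 vs Keq = 68.5 ⇒ Q<K, forward
Step 1:
                    A           J           G
  Initial     0.01859       7.661     0.02771
  Change     -0.01585    -0.01057     0.01585
  Equil      0.002742        7.65     0.04356
  solve Keq expr → x = 0.005283; check Q = 68.5
Then remove 6.7340e-04 M of A.
Step 2:
                    A           J           G
  Initial    0.002068        7.65     0.04356
  Change   6.3343e-04  4.2229e-04 -6.3343e-04
  Equil      0.002702       7.651     0.04292
  solve Keq expr → x = -2.1114e-04; check Q = 68.5
Then add 1.425 M of J.
Step 3:
                    A           J           G
  Initial    0.002702       9.076     0.04292
  Change  -2.7529e-04 -1.8353e-04  2.7529e-04
  Equil      0.002427       9.076      0.0432
  solve Keq expr → x = 9.1764e-05; check Q = 68.5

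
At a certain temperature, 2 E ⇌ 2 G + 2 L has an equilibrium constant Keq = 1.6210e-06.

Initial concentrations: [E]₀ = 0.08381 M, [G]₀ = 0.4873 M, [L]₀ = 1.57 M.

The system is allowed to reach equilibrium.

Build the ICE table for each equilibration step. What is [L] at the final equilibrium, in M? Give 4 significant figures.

Q₀ = 83.33 vs Keq = 1.6210e-06 ⇒ Q>K, reverse
Step 1:
                  E         G         L
  Initial   0.08381    0.4873      1.57
  Change     0.4866   -0.4866   -0.4866
  Equil      0.5704 6.7038e-04     1.083
  solve Keq expr → x = -0.2433; check Q = 1.6210e-06

[L]_eq = 1.083 M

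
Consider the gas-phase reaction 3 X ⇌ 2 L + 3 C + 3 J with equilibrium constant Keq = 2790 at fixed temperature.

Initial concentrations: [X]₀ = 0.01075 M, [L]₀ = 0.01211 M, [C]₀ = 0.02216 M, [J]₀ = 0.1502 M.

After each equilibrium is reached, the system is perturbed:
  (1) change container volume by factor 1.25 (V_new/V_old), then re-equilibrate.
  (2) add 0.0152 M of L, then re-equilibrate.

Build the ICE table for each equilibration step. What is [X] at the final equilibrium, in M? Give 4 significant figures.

[X]_eq = 2.3536e-05 M

Q₀ = 4.3529e-06 vs Keq = 2790 ⇒ Q<K, forward
Step 1:
                  X         L         C         J
  init      0.01075   0.01211   0.02216    0.1502
  Δ        -0.01072  0.007149   0.01072   0.01072
  eq      2.7007e-05   0.01926   0.03288    0.1609
  solve Keq expr → x = 0.003574; check Q = 2790
Then change container volume by factor 1.25 (V_new/V_old).
Step 2:
                  X         L         C         J
  init    2.1605e-05   0.01541   0.02631    0.1287
  Δ       -6.7028e-06 4.4685e-06 6.7028e-06 6.7028e-06
  eq      1.4903e-05   0.01541   0.02631    0.1287
  solve Keq expr → x = 2.2343e-06; check Q = 2790
Then add 0.0152 M of L.
Step 3:
                  X         L         C         J
  init    1.4903e-05   0.03061   0.02631    0.1287
  Δ       8.6333e-06 -5.7555e-06 -8.6333e-06 -8.6333e-06
  eq      2.3536e-05   0.03061    0.0263    0.1287
  solve Keq expr → x = -2.8778e-06; check Q = 2790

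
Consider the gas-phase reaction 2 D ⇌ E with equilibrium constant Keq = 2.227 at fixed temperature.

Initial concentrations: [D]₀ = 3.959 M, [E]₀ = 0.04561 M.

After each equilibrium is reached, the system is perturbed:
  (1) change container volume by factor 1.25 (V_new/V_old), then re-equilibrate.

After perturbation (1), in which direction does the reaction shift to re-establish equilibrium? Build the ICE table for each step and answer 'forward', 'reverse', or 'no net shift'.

Direction: reverse

Q₀ = 0.00291 vs Keq = 2.227 ⇒ Q<K, forward
Step 1:
                    D           E
  I             3.959     0.04561
  C            -3.111       1.556
  E            0.8479       1.601
  solve Keq expr → x = 1.556; check Q = 2.227
Then change container volume by factor 1.25 (V_new/V_old).
Step 2:
                    D           E
  I            0.6783       1.281
  C           0.06968    -0.03484
  E             0.748       1.246
  solve Keq expr → x = -0.03484; check Q = 2.227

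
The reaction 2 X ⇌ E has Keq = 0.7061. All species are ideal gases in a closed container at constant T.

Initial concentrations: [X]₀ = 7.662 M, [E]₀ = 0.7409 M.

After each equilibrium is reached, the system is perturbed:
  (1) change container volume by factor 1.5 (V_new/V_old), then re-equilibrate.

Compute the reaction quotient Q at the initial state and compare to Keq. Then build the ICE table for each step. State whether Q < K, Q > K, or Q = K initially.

Q₀ = 0.01262; Q < K (proceeds forward)

Q₀ = 0.01262 vs Keq = 0.7061 ⇒ Q<K, forward
Step 1:
                    X           E
  I             7.662      0.7409
  C            -5.447       2.723
  E             2.215       3.464
  solve Keq expr → x = 2.723; check Q = 0.7061
Then change container volume by factor 1.5 (V_new/V_old).
Step 2:
                    X           E
  I             1.477        2.31
  C            0.2768     -0.1384
  E             1.754       2.171
  solve Keq expr → x = -0.1384; check Q = 0.7061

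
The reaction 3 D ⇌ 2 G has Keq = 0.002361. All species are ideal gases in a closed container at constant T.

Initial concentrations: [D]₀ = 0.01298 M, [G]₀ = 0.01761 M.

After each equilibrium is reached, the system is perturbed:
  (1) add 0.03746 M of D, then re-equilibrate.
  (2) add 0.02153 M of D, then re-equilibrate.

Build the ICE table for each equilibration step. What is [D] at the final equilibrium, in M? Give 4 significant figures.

Q₀ = 141.8 vs Keq = 0.002361 ⇒ Q>K, reverse
Step 1:
                  D         G
  I         0.01298   0.01761
  C         0.02586  -0.01724
  E         0.03884 3.7189e-04
  solve Keq expr → x = -0.008619; check Q = 0.002361
Then add 0.03746 M of D.
Step 2:
                  D         G
  I          0.0763 3.7189e-04
  C       -9.4961e-04 6.3307e-04
  E         0.07535  0.001005
  solve Keq expr → x = 3.1654e-04; check Q = 0.002361
Then add 0.02153 M of D.
Step 3:
                  D         G
  I         0.09688  0.001005
  C       -6.6760e-04 4.4507e-04
  E         0.09621   0.00145
  solve Keq expr → x = 2.2253e-04; check Q = 0.002361

[D]_eq = 0.09621 M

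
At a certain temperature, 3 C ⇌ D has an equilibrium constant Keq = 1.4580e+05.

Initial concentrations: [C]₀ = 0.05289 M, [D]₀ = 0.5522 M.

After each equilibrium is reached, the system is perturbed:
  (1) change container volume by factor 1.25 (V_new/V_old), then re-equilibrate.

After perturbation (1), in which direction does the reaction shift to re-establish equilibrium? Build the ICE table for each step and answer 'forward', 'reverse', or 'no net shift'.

Q₀ = 3732 vs Keq = 1.4580e+05 ⇒ Q<K, forward
Step 1:
                   C          D
  init       0.05289     0.5522
  Δ         -0.03719     0.0124
  eq          0.0157     0.5646
  solve Keq expr → x = 0.0124; check Q = 1.4580e+05
Then change container volume by factor 1.25 (V_new/V_old).
Step 2:
                   C          D
  init       0.01256     0.4517
  Δ         0.002008 -6.6927e-04
  eq         0.01457      0.451
  solve Keq expr → x = -6.6927e-04; check Q = 1.4580e+05

Direction: reverse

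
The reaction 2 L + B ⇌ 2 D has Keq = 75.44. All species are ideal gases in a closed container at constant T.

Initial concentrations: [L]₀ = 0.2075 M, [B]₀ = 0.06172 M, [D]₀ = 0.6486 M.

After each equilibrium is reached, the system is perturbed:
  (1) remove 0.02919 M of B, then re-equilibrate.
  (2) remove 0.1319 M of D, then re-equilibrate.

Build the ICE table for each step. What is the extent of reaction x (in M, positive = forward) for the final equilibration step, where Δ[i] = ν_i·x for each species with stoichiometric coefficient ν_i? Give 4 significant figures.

Q₀ = 158.3 vs Keq = 75.44 ⇒ Q>K, reverse
Step 1:
                   L          B          D
  I           0.2075    0.06172     0.6486
  C          0.03889    0.01945   -0.03889
  E           0.2464    0.08117     0.6097
  solve Keq expr → x = -0.01945; check Q = 75.44
Then remove 0.02919 M of B.
Step 2:
                   L          B          D
  I           0.2464    0.05198     0.6097
  C          0.02249    0.01124   -0.02249
  E           0.2689    0.06322     0.5872
  solve Keq expr → x = -0.01124; check Q = 75.44
Then remove 0.1319 M of D.
Step 3:
                   L          B          D
  I           0.2689    0.06322     0.4553
  C         -0.02439   -0.01219    0.02439
  E           0.2445    0.05103     0.4797
  solve Keq expr → x = 0.01219; check Q = 75.44

x = 0.01219 M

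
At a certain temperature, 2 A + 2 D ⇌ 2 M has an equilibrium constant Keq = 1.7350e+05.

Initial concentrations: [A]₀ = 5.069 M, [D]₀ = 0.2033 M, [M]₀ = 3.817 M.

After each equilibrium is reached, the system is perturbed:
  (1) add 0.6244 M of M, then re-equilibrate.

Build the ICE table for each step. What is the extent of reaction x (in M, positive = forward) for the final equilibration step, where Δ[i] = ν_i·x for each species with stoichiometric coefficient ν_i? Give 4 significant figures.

x = -1.5383e-04 M

Q₀ = 13.72 vs Keq = 1.7350e+05 ⇒ Q<K, forward
Step 1:
                    A           D           M
  Initial       5.069      0.2033       3.817
  Change      -0.2013     -0.2013      0.2013
  Equil         4.868    0.001982       4.018
  solve Keq expr → x = 0.1007; check Q = 1.7350e+05
Then add 0.6244 M of M.
Step 2:
                    A           D           M
  Initial       4.868    0.001982       4.643
  Change   3.0766e-04  3.0766e-04 -3.0766e-04
  Equil         4.868     0.00229       4.642
  solve Keq expr → x = -1.5383e-04; check Q = 1.7350e+05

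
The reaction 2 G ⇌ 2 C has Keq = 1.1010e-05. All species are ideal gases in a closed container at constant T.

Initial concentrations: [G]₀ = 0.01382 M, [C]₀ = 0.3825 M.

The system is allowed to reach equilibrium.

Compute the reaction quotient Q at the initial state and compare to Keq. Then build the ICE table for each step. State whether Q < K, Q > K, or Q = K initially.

Q₀ = 766; Q > K (proceeds reverse)

Q₀ = 766 vs Keq = 1.1010e-05 ⇒ Q>K, reverse
Step 1:
                    G           C
  init        0.01382      0.3825
  Δ            0.3812     -0.3812
  eq            0.395    0.001311
  solve Keq expr → x = -0.1906; check Q = 1.1010e-05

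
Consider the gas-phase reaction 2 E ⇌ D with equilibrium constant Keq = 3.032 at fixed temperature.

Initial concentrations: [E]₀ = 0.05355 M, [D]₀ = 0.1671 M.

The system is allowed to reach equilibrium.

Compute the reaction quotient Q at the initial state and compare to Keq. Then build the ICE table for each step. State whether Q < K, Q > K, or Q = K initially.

Q₀ = 58.27 vs Keq = 3.032 ⇒ Q>K, reverse
Step 1:
                    E           D
  init        0.05355      0.1671
  Δ              0.13    -0.06498
  eq           0.1835      0.1021
  solve Keq expr → x = -0.06498; check Q = 3.032

Q₀ = 58.27; Q > K (proceeds reverse)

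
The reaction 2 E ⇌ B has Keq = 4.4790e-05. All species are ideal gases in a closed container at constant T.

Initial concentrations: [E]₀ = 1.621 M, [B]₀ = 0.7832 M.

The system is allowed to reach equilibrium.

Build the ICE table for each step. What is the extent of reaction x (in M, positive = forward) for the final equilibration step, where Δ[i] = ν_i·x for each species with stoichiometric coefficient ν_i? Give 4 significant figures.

x = -0.7827 M

Q₀ = 0.2981 vs Keq = 4.4790e-05 ⇒ Q>K, reverse
Step 1:
                   E          B
  init         1.621     0.7832
  Δ            1.565    -0.7827
  eq           3.186 4.5479e-04
  solve Keq expr → x = -0.7827; check Q = 4.4790e-05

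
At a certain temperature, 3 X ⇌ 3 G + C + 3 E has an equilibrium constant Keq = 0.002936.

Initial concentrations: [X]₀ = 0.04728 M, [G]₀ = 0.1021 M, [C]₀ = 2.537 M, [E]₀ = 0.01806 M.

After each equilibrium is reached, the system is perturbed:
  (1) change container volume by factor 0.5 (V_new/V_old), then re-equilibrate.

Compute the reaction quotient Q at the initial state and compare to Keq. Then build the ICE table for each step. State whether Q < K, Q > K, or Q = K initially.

Q₀ = 1.5049e-04 vs Keq = 0.002936 ⇒ Q<K, forward
Step 1:
                    X           G           C           E
  Initial     0.04728      0.1021       2.537     0.01806
  Change     -0.01309     0.01309    0.004362     0.01309
  Equil       0.03419      0.1152       2.541     0.03115
  solve Keq expr → x = 0.004362; check Q = 0.002936
Then change container volume by factor 0.5 (V_new/V_old).
Step 2:
                    X           G           C           E
  Initial     0.06839      0.2304       5.083     0.06229
  Change      0.02463    -0.02463   -0.008209    -0.02463
  Equil       0.09301      0.2057       5.075     0.03767
  solve Keq expr → x = -0.008209; check Q = 0.002936

Q₀ = 1.5049e-04; Q < K (proceeds forward)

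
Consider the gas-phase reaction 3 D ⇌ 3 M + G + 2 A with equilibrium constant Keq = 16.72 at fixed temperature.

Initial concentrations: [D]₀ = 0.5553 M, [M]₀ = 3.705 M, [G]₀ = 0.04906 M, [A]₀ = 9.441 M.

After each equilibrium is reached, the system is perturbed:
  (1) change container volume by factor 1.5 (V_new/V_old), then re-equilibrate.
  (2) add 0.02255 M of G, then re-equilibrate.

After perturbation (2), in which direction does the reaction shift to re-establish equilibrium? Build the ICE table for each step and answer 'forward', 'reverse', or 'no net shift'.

Q₀ = 1299 vs Keq = 16.72 ⇒ Q>K, reverse
Step 1:
                   D          M          G          A
  I           0.5553      3.705    0.04906      9.441
  C           0.1429    -0.1429   -0.04762   -0.09524
  E           0.6982      3.562   0.001441      9.346
  solve Keq expr → x = -0.04762; check Q = 16.72
Then change container volume by factor 1.5 (V_new/V_old).
Step 2:
                   D          M          G          A
  I           0.4654      2.375 9.6081e-04      6.231
  C        -0.006365   0.006365   0.002122   0.004243
  E           0.4591      2.381   0.003082      6.235
  solve Keq expr → x = 0.002122; check Q = 16.72
Then add 0.02255 M of G.
Step 3:
                   D          M          G          A
  I           0.4591      2.381    0.02563      6.235
  C          0.06206   -0.06206   -0.02069   -0.04137
  E           0.5211      2.319   0.004946      6.193
  solve Keq expr → x = -0.02069; check Q = 16.72

Direction: reverse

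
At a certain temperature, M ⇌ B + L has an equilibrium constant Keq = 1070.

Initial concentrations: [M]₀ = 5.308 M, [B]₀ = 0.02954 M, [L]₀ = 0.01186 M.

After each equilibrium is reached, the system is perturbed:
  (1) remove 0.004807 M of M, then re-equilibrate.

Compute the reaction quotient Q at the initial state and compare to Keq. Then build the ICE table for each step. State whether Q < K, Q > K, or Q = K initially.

Q₀ = 6.6003e-05; Q < K (proceeds forward)

Q₀ = 6.6003e-05 vs Keq = 1070 ⇒ Q<K, forward
Step 1:
                  M         B         L
  I           5.308   0.02954   0.01186
  C          -5.282     5.282     5.282
  E         0.02628     5.311     5.294
  solve Keq expr → x = 5.282; check Q = 1070
Then remove 0.004807 M of M.
Step 2:
                  M         B         L
  I         0.02147     5.311     5.294
  C         0.00476  -0.00476  -0.00476
  E         0.02623     5.307     5.289
  solve Keq expr → x = -0.00476; check Q = 1070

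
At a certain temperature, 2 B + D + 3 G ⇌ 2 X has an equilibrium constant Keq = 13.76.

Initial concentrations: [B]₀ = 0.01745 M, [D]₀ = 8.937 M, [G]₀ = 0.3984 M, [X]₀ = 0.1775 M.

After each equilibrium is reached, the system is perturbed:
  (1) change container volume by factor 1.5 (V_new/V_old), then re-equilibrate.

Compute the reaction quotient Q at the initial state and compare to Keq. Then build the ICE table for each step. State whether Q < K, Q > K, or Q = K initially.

Q₀ = 183.1 vs Keq = 13.76 ⇒ Q>K, reverse
Step 1:
                  B         D         G         X
  Initial   0.01745     8.937    0.3984    0.1775
  Change    0.02842   0.01421   0.04262  -0.02842
  Equil     0.04587     8.951     0.441    0.1491
  solve Keq expr → x = -0.01421; check Q = 13.76
Then change container volume by factor 1.5 (V_new/V_old).
Step 2:
                  B         D         G         X
  Initial   0.03058     5.967     0.294   0.09939
  Change    0.01839  0.009197   0.02759  -0.01839
  Equil     0.04897     5.977    0.3216     0.081
  solve Keq expr → x = -0.009197; check Q = 13.76

Q₀ = 183.1; Q > K (proceeds reverse)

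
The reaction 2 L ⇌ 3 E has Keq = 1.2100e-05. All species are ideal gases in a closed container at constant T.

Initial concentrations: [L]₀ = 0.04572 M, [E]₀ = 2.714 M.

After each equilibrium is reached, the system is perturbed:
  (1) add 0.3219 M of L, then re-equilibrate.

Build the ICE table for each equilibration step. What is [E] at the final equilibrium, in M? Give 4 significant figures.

Q₀ = 9564 vs Keq = 1.2100e-05 ⇒ Q>K, reverse
Step 1:
                  L         E
  Initial   0.04572     2.714
  Change      1.786     -2.68
  Equil       1.832   0.03437
  solve Keq expr → x = -0.8932; check Q = 1.2100e-05
Then add 0.3219 M of L.
Step 2:
                  L         E
  Initial     2.154   0.03437
  Change  -0.002591  0.003886
  Equil       2.151   0.03826
  solve Keq expr → x = 0.001295; check Q = 1.2100e-05

[E]_eq = 0.03826 M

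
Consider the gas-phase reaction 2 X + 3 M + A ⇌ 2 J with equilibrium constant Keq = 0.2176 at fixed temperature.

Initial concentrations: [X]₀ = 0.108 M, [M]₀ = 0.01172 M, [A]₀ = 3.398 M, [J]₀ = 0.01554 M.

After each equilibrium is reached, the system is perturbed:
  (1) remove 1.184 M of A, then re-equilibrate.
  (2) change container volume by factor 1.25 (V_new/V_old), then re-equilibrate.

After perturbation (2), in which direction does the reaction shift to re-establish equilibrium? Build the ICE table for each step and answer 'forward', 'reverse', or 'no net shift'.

Direction: reverse

Q₀ = 3785 vs Keq = 0.2176 ⇒ Q>K, reverse
Step 1:
                   X          M          A          J
  init         0.108    0.01172      3.398    0.01554
  Δ          0.01488    0.02231   0.007438   -0.01488
  eq          0.1229    0.03403      3.405 6.6412e-04
  solve Keq expr → x = -0.007438; check Q = 0.2176
Then remove 1.184 M of A.
Step 2:
                   X          M          A          J
  init        0.1229    0.03403      2.221 6.6412e-04
  Δ       1.2283e-04 1.8424e-04 6.1413e-05 -1.2283e-04
  eq           0.123    0.03422      2.221 5.4130e-04
  solve Keq expr → x = -6.1413e-05; check Q = 0.2176
Then change container volume by factor 1.25 (V_new/V_old).
Step 3:
                   X          M          A          J
  init        0.0984    0.02737      1.777 4.3304e-04
  Δ       1.5198e-04 2.2798e-04 7.5992e-05 -1.5198e-04
  eq         0.09855     0.0276      1.777 2.8105e-04
  solve Keq expr → x = -7.5992e-05; check Q = 0.2176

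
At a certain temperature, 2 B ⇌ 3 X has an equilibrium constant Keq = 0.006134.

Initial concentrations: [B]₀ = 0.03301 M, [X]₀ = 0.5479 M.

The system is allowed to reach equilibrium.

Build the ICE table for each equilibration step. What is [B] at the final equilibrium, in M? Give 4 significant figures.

[B]_eq = 0.339 M

Q₀ = 150.9 vs Keq = 0.006134 ⇒ Q>K, reverse
Step 1:
                  B         X
  I         0.03301    0.5479
  C          0.3059   -0.4589
  E           0.339   0.08899
  solve Keq expr → x = -0.153; check Q = 0.006134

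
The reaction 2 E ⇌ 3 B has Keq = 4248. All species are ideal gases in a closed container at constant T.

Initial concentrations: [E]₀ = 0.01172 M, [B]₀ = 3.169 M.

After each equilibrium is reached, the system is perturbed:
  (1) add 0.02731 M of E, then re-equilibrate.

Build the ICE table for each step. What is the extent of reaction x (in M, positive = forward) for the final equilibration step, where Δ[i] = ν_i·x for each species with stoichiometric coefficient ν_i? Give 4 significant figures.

x = 0.01287 M

Q₀ = 2.3169e+05 vs Keq = 4248 ⇒ Q>K, reverse
Step 1:
                   E          B
  Initial    0.01172      3.169
  Change     0.07054    -0.1058
  Equil      0.08226      3.063
  solve Keq expr → x = -0.03527; check Q = 4248
Then add 0.02731 M of E.
Step 2:
                   E          B
  Initial     0.1096      3.063
  Change    -0.02575    0.03862
  Equil      0.08382      3.102
  solve Keq expr → x = 0.01287; check Q = 4248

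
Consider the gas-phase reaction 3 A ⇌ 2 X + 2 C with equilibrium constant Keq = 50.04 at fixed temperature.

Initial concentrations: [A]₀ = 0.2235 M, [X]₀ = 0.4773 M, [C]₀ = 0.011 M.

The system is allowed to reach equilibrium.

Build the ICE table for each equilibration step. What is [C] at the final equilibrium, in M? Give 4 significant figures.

[C]_eq = 0.1276 M

Q₀ = 0.002469 vs Keq = 50.04 ⇒ Q<K, forward
Step 1:
                  A         X         C
  Initial    0.2235    0.4773     0.011
  Change    -0.1749    0.1166    0.1166
  Equil      0.0486    0.5939    0.1276
  solve Keq expr → x = 0.0583; check Q = 50.04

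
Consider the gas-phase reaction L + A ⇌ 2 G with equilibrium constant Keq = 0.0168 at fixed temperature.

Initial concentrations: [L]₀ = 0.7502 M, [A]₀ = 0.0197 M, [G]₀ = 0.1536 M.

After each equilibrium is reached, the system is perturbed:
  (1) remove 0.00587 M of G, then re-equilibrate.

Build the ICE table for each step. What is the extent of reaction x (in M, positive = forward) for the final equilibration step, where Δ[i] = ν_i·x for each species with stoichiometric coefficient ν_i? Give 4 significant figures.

x = 0.002635 M

Q₀ = 1.596 vs Keq = 0.0168 ⇒ Q>K, reverse
Step 1:
                   L          A          G
  I           0.7502     0.0197     0.1536
  C           0.0603     0.0603    -0.1206
  E           0.8105       0.08      0.033
  solve Keq expr → x = -0.0603; check Q = 0.0168
Then remove 0.00587 M of G.
Step 2:
                   L          A          G
  I           0.8105       0.08    0.02713
  C        -0.002635  -0.002635   0.005269
  E           0.8079    0.07736     0.0324
  solve Keq expr → x = 0.002635; check Q = 0.0168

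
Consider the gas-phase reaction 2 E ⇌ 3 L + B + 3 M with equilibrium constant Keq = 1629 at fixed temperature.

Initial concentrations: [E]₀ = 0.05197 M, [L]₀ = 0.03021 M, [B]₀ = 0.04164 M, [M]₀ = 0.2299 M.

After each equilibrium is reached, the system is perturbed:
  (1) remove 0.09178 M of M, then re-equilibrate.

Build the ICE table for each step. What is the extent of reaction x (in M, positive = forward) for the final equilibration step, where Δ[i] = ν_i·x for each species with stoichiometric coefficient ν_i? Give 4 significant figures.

x = 8.0497e-06 M

Q₀ = 5.1650e-06 vs Keq = 1629 ⇒ Q<K, forward
Step 1:
                    E           L           B           M
  I           0.05197     0.03021     0.04164      0.2299
  C          -0.05193      0.0779     0.02597      0.0779
  E        3.9102e-05      0.1081     0.06761      0.3078
  solve Keq expr → x = 0.02597; check Q = 1629
Then remove 0.09178 M of M.
Step 2:
                    E           L           B           M
  I        3.9102e-05      0.1081     0.06761       0.216
  C       -1.6099e-05  2.4149e-05  8.0497e-06  2.4149e-05
  E        2.3003e-05      0.1081     0.06761       0.216
  solve Keq expr → x = 8.0497e-06; check Q = 1629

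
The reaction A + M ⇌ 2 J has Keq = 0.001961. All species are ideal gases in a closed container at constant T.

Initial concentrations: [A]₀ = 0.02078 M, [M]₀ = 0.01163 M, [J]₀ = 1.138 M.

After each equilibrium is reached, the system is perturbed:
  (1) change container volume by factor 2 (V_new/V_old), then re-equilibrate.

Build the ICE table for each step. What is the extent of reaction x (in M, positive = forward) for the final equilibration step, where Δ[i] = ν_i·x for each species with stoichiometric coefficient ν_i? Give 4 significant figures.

x = 0 M

Q₀ = 5359 vs Keq = 0.001961 ⇒ Q>K, reverse
Step 1:
                   A          M          J
  Initial    0.02078    0.01163      1.138
  Change      0.5563     0.5563     -1.113
  Equil       0.5771      0.568    0.02535
  solve Keq expr → x = -0.5563; check Q = 0.001961
Then change container volume by factor 2 (V_new/V_old).
Step 2:
                   A          M          J
  Initial     0.2886      0.284    0.01268
  Change           0          0          0
  Equil       0.2886      0.284    0.01268
  solve Keq expr → x = 0; check Q = 0.001961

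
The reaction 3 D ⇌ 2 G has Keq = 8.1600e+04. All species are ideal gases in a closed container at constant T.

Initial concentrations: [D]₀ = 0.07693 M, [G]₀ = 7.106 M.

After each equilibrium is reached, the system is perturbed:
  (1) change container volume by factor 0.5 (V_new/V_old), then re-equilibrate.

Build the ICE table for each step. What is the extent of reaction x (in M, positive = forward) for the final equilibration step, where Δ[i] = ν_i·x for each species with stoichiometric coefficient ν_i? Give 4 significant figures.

x = 0.01166 M

Q₀ = 1.1091e+05 vs Keq = 8.1600e+04 ⇒ Q>K, reverse
Step 1:
                  D         G
  init      0.07693     7.106
  Δ        0.008242 -0.005495
  eq        0.08517     7.101
  solve Keq expr → x = -0.002747; check Q = 8.1600e+04
Then change container volume by factor 0.5 (V_new/V_old).
Step 2:
                  D         G
  init       0.1703      14.2
  Δ        -0.03499   0.02333
  eq         0.1353     14.22
  solve Keq expr → x = 0.01166; check Q = 8.1600e+04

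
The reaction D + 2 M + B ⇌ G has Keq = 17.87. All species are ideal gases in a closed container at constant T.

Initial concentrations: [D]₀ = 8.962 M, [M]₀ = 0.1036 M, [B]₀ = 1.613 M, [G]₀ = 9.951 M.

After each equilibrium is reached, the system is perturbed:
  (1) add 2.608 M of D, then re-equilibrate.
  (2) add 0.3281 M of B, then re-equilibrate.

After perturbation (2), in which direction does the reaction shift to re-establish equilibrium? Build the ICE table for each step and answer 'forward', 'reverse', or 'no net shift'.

Direction: forward

Q₀ = 64.14 vs Keq = 17.87 ⇒ Q>K, reverse
Step 1:
                    D           M           B           G
  Initial       8.962      0.1036       1.613       9.951
  Change      0.04455      0.0891     0.04455    -0.04455
  Equil         9.007      0.1927       1.658       9.906
  solve Keq expr → x = -0.04455; check Q = 17.87
Then add 2.608 M of D.
Step 2:
                    D           M           B           G
  Initial       11.61      0.1927       1.658       9.906
  Change     -0.01113    -0.02226    -0.01113     0.01113
  Equil          11.6      0.1704       1.646       9.918
  solve Keq expr → x = 0.01113; check Q = 17.87
Then add 0.3281 M of B.
Step 3:
                    D           M           B           G
  Initial        11.6      0.1704       1.975       9.918
  Change    -0.007207    -0.01441   -0.007207    0.007207
  Equil          11.6       0.156       1.967       9.925
  solve Keq expr → x = 0.007207; check Q = 17.87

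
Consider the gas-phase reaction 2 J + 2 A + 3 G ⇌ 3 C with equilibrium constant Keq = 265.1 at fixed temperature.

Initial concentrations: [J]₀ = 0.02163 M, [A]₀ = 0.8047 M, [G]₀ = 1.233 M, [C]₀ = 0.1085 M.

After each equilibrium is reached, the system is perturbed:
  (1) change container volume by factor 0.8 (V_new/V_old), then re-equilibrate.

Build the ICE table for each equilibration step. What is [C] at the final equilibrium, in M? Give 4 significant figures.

Q₀ = 2.249 vs Keq = 265.1 ⇒ Q<K, forward
Step 1:
                  J         A         G         C
  Initial   0.02163    0.8047     1.233    0.1085
  Change   -0.01865  -0.01865  -0.02798   0.02798
  Equil    0.002978     0.786     1.205    0.1365
  solve Keq expr → x = 0.009326; check Q = 265.1
Then change container volume by factor 0.8 (V_new/V_old).
Step 2:
                  J         A         G         C
  Initial  0.003723    0.9826     1.506    0.1706
  Change  -0.001292 -0.001292 -0.001937  0.001937
  Equil    0.002431    0.9813     1.504    0.1725
  solve Keq expr → x = 6.4579e-04; check Q = 265.1

[C]_eq = 0.1725 M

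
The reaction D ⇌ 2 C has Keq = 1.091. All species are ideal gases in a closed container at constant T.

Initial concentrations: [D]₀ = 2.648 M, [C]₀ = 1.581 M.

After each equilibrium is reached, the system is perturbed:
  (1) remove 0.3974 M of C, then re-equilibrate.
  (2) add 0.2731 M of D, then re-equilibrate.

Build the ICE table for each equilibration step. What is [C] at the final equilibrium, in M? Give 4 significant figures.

Q₀ = 0.9439 vs Keq = 1.091 ⇒ Q<K, forward
Step 1:
                  D         C
  I           2.648     1.581
  C        -0.05111    0.1022
  E           2.597     1.683
  solve Keq expr → x = 0.05111; check Q = 1.091
Then remove 0.3974 M of C.
Step 2:
                  D         C
  I           2.597     1.286
  C         -0.1706    0.3412
  E           2.426     1.627
  solve Keq expr → x = 0.1706; check Q = 1.091
Then add 0.2731 M of D.
Step 3:
                  D         C
  I           2.699     1.627
  C        -0.03843   0.07686
  E           2.661     1.704
  solve Keq expr → x = 0.03843; check Q = 1.091

[C]_eq = 1.704 M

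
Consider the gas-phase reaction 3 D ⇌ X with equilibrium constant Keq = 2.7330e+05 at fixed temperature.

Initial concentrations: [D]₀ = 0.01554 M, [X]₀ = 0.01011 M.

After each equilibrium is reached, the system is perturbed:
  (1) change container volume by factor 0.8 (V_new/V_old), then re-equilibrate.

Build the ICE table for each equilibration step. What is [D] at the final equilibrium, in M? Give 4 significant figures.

[D]_eq = 0.004021 M

Q₀ = 2694 vs Keq = 2.7330e+05 ⇒ Q<K, forward
Step 1:
                   D          X
  I          0.01554    0.01011
  C         -0.01182   0.003941
  E         0.003718    0.01405
  solve Keq expr → x = 0.003941; check Q = 2.7330e+05
Then change container volume by factor 0.8 (V_new/V_old).
Step 2:
                   D          X
  I         0.004648    0.01756
  C       -6.2665e-04 2.0888e-04
  E         0.004021    0.01777
  solve Keq expr → x = 2.0888e-04; check Q = 2.7330e+05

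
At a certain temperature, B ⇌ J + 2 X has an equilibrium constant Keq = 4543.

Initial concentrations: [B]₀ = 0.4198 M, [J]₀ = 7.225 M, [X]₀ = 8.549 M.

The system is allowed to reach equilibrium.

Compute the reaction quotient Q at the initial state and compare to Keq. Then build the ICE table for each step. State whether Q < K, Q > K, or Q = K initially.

Q₀ = 1258 vs Keq = 4543 ⇒ Q<K, forward
Step 1:
                   B          J          X
  init        0.4198      7.225      8.549
  Δ          -0.2825     0.2825     0.5651
  eq          0.1373      7.508      9.114
  solve Keq expr → x = 0.2825; check Q = 4543

Q₀ = 1258; Q < K (proceeds forward)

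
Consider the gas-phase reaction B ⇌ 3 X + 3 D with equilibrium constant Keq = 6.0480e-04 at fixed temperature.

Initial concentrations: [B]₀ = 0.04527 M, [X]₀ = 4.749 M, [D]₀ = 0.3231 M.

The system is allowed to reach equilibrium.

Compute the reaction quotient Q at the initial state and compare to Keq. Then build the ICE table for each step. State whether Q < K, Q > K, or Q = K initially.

Q₀ = 79.8 vs Keq = 6.0480e-04 ⇒ Q>K, reverse
Step 1:
                   B          X          D
  init       0.04527      4.749     0.3231
  Δ           0.1043     -0.313     -0.313
  eq          0.1496      4.436    0.01012
  solve Keq expr → x = -0.1043; check Q = 6.0480e-04

Q₀ = 79.8; Q > K (proceeds reverse)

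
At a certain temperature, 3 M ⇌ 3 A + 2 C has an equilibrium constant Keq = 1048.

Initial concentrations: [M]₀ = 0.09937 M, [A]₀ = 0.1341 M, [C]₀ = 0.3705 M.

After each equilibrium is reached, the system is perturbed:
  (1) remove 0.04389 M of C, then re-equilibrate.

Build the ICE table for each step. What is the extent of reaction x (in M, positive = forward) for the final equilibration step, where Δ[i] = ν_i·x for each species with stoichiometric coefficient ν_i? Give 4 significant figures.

Q₀ = 0.3374 vs Keq = 1048 ⇒ Q<K, forward
Step 1:
                  M         A         C
  init      0.09937    0.1341    0.3705
  Δ          -0.087     0.087     0.058
  eq        0.01237    0.2211    0.4285
  solve Keq expr → x = 0.029; check Q = 1048
Then remove 0.04389 M of C.
Step 2:
                  M         A         C
  init      0.01237    0.2211    0.3846
  Δ       -8.0713e-04 8.0713e-04 5.3808e-04
  eq        0.01156    0.2219    0.3851
  solve Keq expr → x = 2.6904e-04; check Q = 1048

x = 2.6904e-04 M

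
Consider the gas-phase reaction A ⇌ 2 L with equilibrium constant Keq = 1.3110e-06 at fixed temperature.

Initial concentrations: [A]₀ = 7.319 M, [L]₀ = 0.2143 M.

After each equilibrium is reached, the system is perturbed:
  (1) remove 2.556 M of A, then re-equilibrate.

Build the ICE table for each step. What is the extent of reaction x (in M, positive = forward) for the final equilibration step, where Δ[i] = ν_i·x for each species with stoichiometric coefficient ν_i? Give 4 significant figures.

Q₀ = 0.006275 vs Keq = 1.3110e-06 ⇒ Q>K, reverse
Step 1:
                   A          L
  I            7.319     0.2143
  C           0.1056    -0.2112
  E            7.425    0.00312
  solve Keq expr → x = -0.1056; check Q = 1.3110e-06
Then remove 2.556 M of A.
Step 2:
                   A          L
  I            4.869    0.00312
  C       2.9670e-04 -5.9340e-04
  E            4.869   0.002526
  solve Keq expr → x = -2.9670e-04; check Q = 1.3110e-06

x = -2.9670e-04 M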